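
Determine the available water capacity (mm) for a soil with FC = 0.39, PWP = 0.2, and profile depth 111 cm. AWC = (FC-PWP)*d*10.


AWC = (FC - PWP) * d * 10
AWC = (0.39 - 0.2) * 111 * 10
AWC = 0.1900 * 111 * 10

210.9000 mm


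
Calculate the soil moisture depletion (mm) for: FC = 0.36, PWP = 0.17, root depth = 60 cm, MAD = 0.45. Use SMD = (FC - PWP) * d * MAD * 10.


SMD = (FC - PWP) * d * MAD * 10
SMD = (0.36 - 0.17) * 60 * 0.45 * 10
SMD = 0.1900 * 60 * 0.45 * 10

51.3000 mm


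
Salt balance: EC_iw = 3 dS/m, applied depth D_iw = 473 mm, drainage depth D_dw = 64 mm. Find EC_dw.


EC_dw = EC_iw * D_iw / D_dw
EC_dw = 3 * 473 / 64
EC_dw = 1419 / 64

22.1719 dS/m


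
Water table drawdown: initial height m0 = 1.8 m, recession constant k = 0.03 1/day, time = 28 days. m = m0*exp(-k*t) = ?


m = m0 * exp(-k*t)
m = 1.8 * exp(-0.03 * 28)
m = 1.8 * exp(-0.8400)

0.7771 m


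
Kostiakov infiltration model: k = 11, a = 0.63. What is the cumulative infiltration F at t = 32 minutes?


F = k * t^a = 11 * 32^0.63
F = 11 * 8.876556

97.6421 mm


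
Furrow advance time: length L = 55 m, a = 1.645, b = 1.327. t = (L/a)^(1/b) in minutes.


t = (L/a)^(1/b)
t = (55/1.645)^(1/1.327)
t = 33.434650^(1/1.327)

14.0800 min


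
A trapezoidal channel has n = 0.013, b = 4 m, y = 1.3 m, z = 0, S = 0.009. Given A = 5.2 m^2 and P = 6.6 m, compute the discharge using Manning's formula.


R = A/P = 5.2/6.6 = 0.787879
Q = (1/0.013) * 5.2 * 0.787879^(2/3) * 0.009^0.5

32.3709 m^3/s


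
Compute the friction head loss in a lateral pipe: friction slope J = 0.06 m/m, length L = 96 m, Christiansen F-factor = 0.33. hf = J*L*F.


hf = J * L * F = 0.06 * 96 * 0.33 = 1.9008 m

1.9008 m


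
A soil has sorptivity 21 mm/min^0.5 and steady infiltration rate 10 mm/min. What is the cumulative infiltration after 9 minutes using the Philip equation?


F = S*sqrt(t) + A*t
F = 21*sqrt(9) + 10*9
F = 21*3.000000 + 90

153.0000 mm


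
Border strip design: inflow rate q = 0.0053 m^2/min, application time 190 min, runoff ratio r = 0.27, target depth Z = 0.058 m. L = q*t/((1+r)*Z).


L = q*t/((1+r)*Z)
L = 0.0053*190/((1+0.27)*0.058)
L = 1.007/0.07366

13.6709 m


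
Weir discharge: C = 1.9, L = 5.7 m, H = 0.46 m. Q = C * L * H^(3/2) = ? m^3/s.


Q = C * L * H^(3/2) = 1.9 * 5.7 * 0.46^1.5 = 1.9 * 5.7 * 0.311987

3.3788 m^3/s


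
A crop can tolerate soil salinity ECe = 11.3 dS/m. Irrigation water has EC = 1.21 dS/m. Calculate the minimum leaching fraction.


LR = ECiw / (5*ECe - ECiw)
LR = 1.21 / (5*11.3 - 1.21)
LR = 1.21 / 55.2900

0.0219


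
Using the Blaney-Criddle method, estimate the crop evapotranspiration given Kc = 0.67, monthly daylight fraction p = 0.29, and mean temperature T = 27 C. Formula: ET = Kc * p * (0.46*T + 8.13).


ET = Kc * p * (0.46*T + 8.13)
ET = 0.67 * 0.29 * (0.46*27 + 8.13)
ET = 0.67 * 0.29 * 20.5500

3.9929 mm/day


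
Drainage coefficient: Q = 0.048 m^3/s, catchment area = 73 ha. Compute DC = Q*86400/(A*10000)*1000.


DC = Q * 86400 / (A * 10000) * 1000
DC = 0.048 * 86400 / (73 * 10000) * 1000
DC = 4147200.0000 / 730000

5.6811 mm/day


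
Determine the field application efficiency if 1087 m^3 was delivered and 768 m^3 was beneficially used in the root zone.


Ea = V_root / V_field * 100 = 768 / 1087 * 100 = 70.6532%

70.6532 %


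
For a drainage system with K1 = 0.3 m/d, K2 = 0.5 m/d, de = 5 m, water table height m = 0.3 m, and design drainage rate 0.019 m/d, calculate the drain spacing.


S^2 = 8*K2*de*m/q + 4*K1*m^2/q
S^2 = 8*0.5*5*0.3/0.019 + 4*0.3*0.3^2/0.019
S = sqrt(321.4737)

17.9297 m


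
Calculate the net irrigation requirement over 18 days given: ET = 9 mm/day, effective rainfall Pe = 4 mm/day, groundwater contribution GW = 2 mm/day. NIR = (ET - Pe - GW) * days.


Daily deficit = ET - Pe - GW = 9 - 4 - 2 = 3 mm/day
NIR = 3 * 18 = 54 mm

54.0000 mm


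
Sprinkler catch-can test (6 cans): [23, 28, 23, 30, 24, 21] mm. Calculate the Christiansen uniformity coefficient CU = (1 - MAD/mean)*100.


mean = 24.833333 mm
MAD = 2.777778 mm
CU = (1 - 2.777778/24.833333)*100

88.8143 %


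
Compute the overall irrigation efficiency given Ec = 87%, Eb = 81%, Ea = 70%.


Ec = 0.87, Eb = 0.81, Ea = 0.7
E = 0.87 * 0.81 * 0.7 * 100 = 49.3290%

49.3290 %


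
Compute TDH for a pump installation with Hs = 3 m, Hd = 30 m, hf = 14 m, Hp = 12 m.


TDH = Hs + Hd + hf + Hp = 3 + 30 + 14 + 12 = 59

59 m


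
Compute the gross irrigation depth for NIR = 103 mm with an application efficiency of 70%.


Ea = 70% = 0.7
GID = NIR / Ea = 103 / 0.7 = 147.1429 mm

147.1429 mm


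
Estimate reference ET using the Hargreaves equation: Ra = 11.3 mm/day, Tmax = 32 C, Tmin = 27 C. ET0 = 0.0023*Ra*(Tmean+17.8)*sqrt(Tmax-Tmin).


Tmean = (Tmax + Tmin)/2 = (32 + 27)/2 = 29.5
ET0 = 0.0023 * 11.3 * (29.5 + 17.8) * sqrt(32 - 27)
ET0 = 0.0023 * 11.3 * 47.3 * 2.236068

2.7489 mm/day


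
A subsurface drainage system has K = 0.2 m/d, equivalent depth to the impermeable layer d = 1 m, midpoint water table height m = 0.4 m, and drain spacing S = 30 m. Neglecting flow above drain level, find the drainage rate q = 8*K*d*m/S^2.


q = 8*K*d*m/S^2
q = 8*0.2*1*0.4/30^2
q = 0.6400 / 900

7.1111e-04 m/d


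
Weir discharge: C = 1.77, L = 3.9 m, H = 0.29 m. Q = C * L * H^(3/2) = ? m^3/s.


Q = C * L * H^(3/2) = 1.77 * 3.9 * 0.29^1.5 = 1.77 * 3.9 * 0.156170

1.0780 m^3/s


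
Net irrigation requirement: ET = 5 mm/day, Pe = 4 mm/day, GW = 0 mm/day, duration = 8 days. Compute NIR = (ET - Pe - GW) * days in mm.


Daily deficit = ET - Pe - GW = 5 - 4 - 0 = 1 mm/day
NIR = 1 * 8 = 8 mm

8.0000 mm


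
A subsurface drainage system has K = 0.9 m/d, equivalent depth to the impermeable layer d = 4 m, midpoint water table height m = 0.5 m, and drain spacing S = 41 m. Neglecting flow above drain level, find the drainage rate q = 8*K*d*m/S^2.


q = 8*K*d*m/S^2
q = 8*0.9*4*0.5/41^2
q = 14.4000 / 1681

0.0086 m/d


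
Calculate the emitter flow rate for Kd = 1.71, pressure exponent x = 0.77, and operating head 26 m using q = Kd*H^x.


q = Kd * H^x = 1.71 * 26^0.77 = 1.71 * 12.289366

21.0148 L/h


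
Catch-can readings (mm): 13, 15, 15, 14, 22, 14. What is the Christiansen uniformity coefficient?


mean = 15.500000 mm
MAD = 2.166667 mm
CU = (1 - 2.166667/15.500000)*100

86.0215 %


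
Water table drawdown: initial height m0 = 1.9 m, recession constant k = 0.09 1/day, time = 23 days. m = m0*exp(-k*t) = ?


m = m0 * exp(-k*t)
m = 1.9 * exp(-0.09 * 23)
m = 1.9 * exp(-2.0700)

0.2398 m


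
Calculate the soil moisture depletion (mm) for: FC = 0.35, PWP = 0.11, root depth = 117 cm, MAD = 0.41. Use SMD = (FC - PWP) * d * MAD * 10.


SMD = (FC - PWP) * d * MAD * 10
SMD = (0.35 - 0.11) * 117 * 0.41 * 10
SMD = 0.2400 * 117 * 0.41 * 10

115.1280 mm


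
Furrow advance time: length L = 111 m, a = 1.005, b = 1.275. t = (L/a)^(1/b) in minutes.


t = (L/a)^(1/b)
t = (111/1.005)^(1/1.275)
t = 110.447761^(1/1.275)

40.0383 min


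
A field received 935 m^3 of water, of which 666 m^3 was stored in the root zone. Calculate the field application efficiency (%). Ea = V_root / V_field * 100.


Ea = V_root / V_field * 100 = 666 / 935 * 100 = 71.2299%

71.2299 %


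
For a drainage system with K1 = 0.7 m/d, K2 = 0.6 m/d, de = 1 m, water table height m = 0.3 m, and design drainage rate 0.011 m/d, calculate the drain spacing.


S^2 = 8*K2*de*m/q + 4*K1*m^2/q
S^2 = 8*0.6*1*0.3/0.011 + 4*0.7*0.3^2/0.011
S = sqrt(153.8182)

12.4023 m


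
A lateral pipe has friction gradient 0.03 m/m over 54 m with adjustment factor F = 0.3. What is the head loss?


hf = J * L * F = 0.03 * 54 * 0.3 = 0.4860 m

0.4860 m


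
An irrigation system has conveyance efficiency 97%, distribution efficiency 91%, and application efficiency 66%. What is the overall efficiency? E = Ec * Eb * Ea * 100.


Ec = 0.97, Eb = 0.91, Ea = 0.66
E = 0.97 * 0.91 * 0.66 * 100 = 58.2582%

58.2582 %


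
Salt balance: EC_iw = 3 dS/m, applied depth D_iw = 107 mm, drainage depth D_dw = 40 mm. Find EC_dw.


EC_dw = EC_iw * D_iw / D_dw
EC_dw = 3 * 107 / 40
EC_dw = 321 / 40

8.0250 dS/m


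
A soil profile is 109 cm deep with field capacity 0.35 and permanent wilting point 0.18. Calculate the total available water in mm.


AWC = (FC - PWP) * d * 10
AWC = (0.35 - 0.18) * 109 * 10
AWC = 0.1700 * 109 * 10

185.3000 mm


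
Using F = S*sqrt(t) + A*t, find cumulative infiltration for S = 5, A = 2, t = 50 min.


F = S*sqrt(t) + A*t
F = 5*sqrt(50) + 2*50
F = 5*7.071068 + 100

135.3553 mm


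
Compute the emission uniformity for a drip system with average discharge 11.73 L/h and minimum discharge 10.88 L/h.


EU = (q_min/q_avg)*100 = (10.88/11.73)*100 = 92.7536%

92.7536 %


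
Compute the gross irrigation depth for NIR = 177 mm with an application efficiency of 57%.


Ea = 57% = 0.57
GID = NIR / Ea = 177 / 0.57 = 310.5263 mm

310.5263 mm


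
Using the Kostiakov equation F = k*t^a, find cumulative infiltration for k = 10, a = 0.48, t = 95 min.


F = k * t^a = 10 * 95^0.48
F = 10 * 8.898306

88.9831 mm


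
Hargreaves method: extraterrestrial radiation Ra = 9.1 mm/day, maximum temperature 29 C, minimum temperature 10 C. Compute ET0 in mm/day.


Tmean = (Tmax + Tmin)/2 = (29 + 10)/2 = 19.5
ET0 = 0.0023 * 9.1 * (19.5 + 17.8) * sqrt(29 - 10)
ET0 = 0.0023 * 9.1 * 37.3 * 4.358899

3.4029 mm/day


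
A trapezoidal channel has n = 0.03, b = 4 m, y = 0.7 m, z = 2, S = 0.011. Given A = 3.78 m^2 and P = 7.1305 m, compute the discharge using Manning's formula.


R = A/P = 3.78/7.1305 = 0.530117
Q = (1/0.03) * 3.78 * 0.530117^(2/3) * 0.011^0.5

8.6559 m^3/s


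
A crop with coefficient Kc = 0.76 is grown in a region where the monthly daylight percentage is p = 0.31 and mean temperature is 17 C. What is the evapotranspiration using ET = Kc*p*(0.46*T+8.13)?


ET = Kc * p * (0.46*T + 8.13)
ET = 0.76 * 0.31 * (0.46*17 + 8.13)
ET = 0.76 * 0.31 * 15.9500

3.7578 mm/day


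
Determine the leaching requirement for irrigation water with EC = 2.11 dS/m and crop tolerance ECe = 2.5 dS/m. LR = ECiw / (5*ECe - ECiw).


LR = ECiw / (5*ECe - ECiw)
LR = 2.11 / (5*2.5 - 2.11)
LR = 2.11 / 10.3900

0.2031


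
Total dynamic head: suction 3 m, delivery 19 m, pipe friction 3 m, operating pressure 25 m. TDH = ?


TDH = Hs + Hd + hf + Hp = 3 + 19 + 3 + 25 = 50

50 m


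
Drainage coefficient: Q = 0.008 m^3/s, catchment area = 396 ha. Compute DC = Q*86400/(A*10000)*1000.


DC = Q * 86400 / (A * 10000) * 1000
DC = 0.008 * 86400 / (396 * 10000) * 1000
DC = 691200.0000 / 3960000

0.1745 mm/day


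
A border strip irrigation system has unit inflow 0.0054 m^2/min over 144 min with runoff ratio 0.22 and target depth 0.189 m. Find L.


L = q*t/((1+r)*Z)
L = 0.0054*144/((1+0.22)*0.189)
L = 0.7776/0.23058

3.3724 m


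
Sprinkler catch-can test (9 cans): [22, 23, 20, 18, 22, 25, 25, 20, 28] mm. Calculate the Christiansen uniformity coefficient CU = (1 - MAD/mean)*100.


mean = 22.555556 mm
MAD = 2.395062 mm
CU = (1 - 2.395062/22.555556)*100

89.3815 %


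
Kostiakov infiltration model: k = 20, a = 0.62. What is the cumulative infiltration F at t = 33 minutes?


F = k * t^a = 20 * 33^0.62
F = 20 * 8.739340

174.7868 mm


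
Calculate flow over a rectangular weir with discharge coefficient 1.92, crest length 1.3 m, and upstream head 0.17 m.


Q = C * L * H^(3/2) = 1.92 * 1.3 * 0.17^1.5 = 1.92 * 1.3 * 0.070093

0.1750 m^3/s


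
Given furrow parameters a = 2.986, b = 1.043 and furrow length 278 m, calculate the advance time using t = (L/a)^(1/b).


t = (L/a)^(1/b)
t = (278/2.986)^(1/1.043)
t = 93.101139^(1/1.043)

77.2290 min


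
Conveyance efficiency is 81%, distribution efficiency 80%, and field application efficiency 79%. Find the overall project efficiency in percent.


Ec = 0.81, Eb = 0.8, Ea = 0.79
E = 0.81 * 0.8 * 0.79 * 100 = 51.1920%

51.1920 %


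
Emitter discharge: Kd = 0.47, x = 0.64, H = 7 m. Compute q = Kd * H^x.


q = Kd * H^x = 0.47 * 7^0.64 = 0.47 * 3.474263

1.6329 L/h


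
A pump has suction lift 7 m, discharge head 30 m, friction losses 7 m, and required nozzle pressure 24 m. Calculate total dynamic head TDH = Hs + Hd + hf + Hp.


TDH = Hs + Hd + hf + Hp = 7 + 30 + 7 + 24 = 68

68 m


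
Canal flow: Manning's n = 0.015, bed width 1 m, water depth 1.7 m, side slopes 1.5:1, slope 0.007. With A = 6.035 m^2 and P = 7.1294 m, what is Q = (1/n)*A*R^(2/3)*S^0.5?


R = A/P = 6.035/7.1294 = 0.846495
Q = (1/0.015) * 6.035 * 0.846495^(2/3) * 0.007^0.5

30.1221 m^3/s


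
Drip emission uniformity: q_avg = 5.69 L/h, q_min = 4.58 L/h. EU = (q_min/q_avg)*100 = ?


EU = (q_min/q_avg)*100 = (4.58/5.69)*100 = 80.4921%

80.4921 %


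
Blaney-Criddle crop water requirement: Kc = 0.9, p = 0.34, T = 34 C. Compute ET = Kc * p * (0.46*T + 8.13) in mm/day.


ET = Kc * p * (0.46*T + 8.13)
ET = 0.9 * 0.34 * (0.46*34 + 8.13)
ET = 0.9 * 0.34 * 23.7700

7.2736 mm/day


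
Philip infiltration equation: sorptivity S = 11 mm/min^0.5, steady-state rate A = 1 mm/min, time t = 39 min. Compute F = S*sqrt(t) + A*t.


F = S*sqrt(t) + A*t
F = 11*sqrt(39) + 1*39
F = 11*6.244998 + 39

107.6950 mm


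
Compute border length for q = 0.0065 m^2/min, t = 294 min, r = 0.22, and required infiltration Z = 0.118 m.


L = q*t/((1+r)*Z)
L = 0.0065*294/((1+0.22)*0.118)
L = 1.911/0.14396

13.2745 m


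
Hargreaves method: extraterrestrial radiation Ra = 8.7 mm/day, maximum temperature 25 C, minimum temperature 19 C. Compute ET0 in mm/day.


Tmean = (Tmax + Tmin)/2 = (25 + 19)/2 = 22.0
ET0 = 0.0023 * 8.7 * (22.0 + 17.8) * sqrt(25 - 19)
ET0 = 0.0023 * 8.7 * 39.8 * 2.449490

1.9508 mm/day


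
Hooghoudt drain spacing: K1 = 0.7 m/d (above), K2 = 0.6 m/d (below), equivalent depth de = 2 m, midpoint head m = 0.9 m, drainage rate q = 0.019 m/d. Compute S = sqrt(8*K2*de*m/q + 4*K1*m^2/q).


S^2 = 8*K2*de*m/q + 4*K1*m^2/q
S^2 = 8*0.6*2*0.9/0.019 + 4*0.7*0.9^2/0.019
S = sqrt(574.1053)

23.9605 m


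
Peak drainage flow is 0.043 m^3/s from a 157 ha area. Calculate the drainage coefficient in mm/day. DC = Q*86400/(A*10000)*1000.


DC = Q * 86400 / (A * 10000) * 1000
DC = 0.043 * 86400 / (157 * 10000) * 1000
DC = 3715200.0000 / 1570000

2.3664 mm/day


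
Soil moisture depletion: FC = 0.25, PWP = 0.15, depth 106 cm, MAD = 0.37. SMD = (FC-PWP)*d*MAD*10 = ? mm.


SMD = (FC - PWP) * d * MAD * 10
SMD = (0.25 - 0.15) * 106 * 0.37 * 10
SMD = 0.1000 * 106 * 0.37 * 10

39.2200 mm


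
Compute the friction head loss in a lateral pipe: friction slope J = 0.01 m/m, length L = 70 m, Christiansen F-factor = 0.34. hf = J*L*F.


hf = J * L * F = 0.01 * 70 * 0.34 = 0.2380 m

0.2380 m


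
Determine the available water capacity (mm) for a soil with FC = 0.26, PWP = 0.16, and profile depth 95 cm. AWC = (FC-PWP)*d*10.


AWC = (FC - PWP) * d * 10
AWC = (0.26 - 0.16) * 95 * 10
AWC = 0.1000 * 95 * 10

95.0000 mm


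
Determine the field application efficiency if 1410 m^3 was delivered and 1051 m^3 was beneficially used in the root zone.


Ea = V_root / V_field * 100 = 1051 / 1410 * 100 = 74.5390%

74.5390 %


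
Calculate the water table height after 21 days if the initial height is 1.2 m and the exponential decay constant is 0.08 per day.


m = m0 * exp(-k*t)
m = 1.2 * exp(-0.08 * 21)
m = 1.2 * exp(-1.6800)

0.2236 m


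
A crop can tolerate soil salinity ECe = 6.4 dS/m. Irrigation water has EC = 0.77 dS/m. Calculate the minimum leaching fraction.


LR = ECiw / (5*ECe - ECiw)
LR = 0.77 / (5*6.4 - 0.77)
LR = 0.77 / 31.2300

0.0247


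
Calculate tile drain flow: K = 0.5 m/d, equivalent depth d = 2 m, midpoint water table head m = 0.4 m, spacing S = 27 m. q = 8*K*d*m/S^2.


q = 8*K*d*m/S^2
q = 8*0.5*2*0.4/27^2
q = 3.2000 / 729

0.0044 m/d


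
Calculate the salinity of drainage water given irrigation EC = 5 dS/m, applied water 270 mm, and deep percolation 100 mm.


EC_dw = EC_iw * D_iw / D_dw
EC_dw = 5 * 270 / 100
EC_dw = 1350 / 100

13.5000 dS/m


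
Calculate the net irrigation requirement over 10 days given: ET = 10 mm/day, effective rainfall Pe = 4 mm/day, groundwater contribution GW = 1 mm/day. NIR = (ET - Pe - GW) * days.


Daily deficit = ET - Pe - GW = 10 - 4 - 1 = 5 mm/day
NIR = 5 * 10 = 50 mm

50.0000 mm


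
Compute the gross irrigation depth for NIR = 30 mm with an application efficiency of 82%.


Ea = 82% = 0.82
GID = NIR / Ea = 30 / 0.82 = 36.5854 mm

36.5854 mm


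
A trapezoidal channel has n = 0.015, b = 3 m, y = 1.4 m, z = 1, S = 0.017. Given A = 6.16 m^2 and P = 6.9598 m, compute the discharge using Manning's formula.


R = A/P = 6.16/6.9598 = 0.885083
Q = (1/0.015) * 6.16 * 0.885083^(2/3) * 0.017^0.5

49.3594 m^3/s


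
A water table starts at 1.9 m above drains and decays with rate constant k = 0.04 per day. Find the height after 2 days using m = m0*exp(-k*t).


m = m0 * exp(-k*t)
m = 1.9 * exp(-0.04 * 2)
m = 1.9 * exp(-0.0800)

1.7539 m


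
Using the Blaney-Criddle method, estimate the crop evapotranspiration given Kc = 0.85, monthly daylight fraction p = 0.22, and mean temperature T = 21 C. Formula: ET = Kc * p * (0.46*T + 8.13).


ET = Kc * p * (0.46*T + 8.13)
ET = 0.85 * 0.22 * (0.46*21 + 8.13)
ET = 0.85 * 0.22 * 17.7900

3.3267 mm/day


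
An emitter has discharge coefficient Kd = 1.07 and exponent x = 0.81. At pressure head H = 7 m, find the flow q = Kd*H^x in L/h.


q = Kd * H^x = 1.07 * 7^0.81 = 1.07 * 4.836480

5.1750 L/h


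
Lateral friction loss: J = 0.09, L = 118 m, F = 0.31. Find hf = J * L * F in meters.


hf = J * L * F = 0.09 * 118 * 0.31 = 3.2922 m

3.2922 m


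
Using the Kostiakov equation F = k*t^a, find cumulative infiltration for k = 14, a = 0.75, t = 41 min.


F = k * t^a = 14 * 41^0.75
F = 14 * 16.202719

226.8381 mm


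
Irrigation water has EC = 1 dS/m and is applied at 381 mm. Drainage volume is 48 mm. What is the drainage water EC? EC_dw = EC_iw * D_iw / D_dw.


EC_dw = EC_iw * D_iw / D_dw
EC_dw = 1 * 381 / 48
EC_dw = 381 / 48

7.9375 dS/m


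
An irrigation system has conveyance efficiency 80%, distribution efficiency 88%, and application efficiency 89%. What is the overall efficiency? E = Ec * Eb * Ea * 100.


Ec = 0.8, Eb = 0.88, Ea = 0.89
E = 0.8 * 0.88 * 0.89 * 100 = 62.6560%

62.6560 %


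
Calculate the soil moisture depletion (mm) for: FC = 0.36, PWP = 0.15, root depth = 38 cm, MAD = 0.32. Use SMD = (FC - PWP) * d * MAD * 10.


SMD = (FC - PWP) * d * MAD * 10
SMD = (0.36 - 0.15) * 38 * 0.32 * 10
SMD = 0.2100 * 38 * 0.32 * 10

25.5360 mm


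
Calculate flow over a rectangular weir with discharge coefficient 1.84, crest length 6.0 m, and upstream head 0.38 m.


Q = C * L * H^(3/2) = 1.84 * 6.0 * 0.38^1.5 = 1.84 * 6.0 * 0.234248

2.5861 m^3/s


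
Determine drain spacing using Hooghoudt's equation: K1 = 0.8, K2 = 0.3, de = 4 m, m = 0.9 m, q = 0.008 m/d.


S^2 = 8*K2*de*m/q + 4*K1*m^2/q
S^2 = 8*0.3*4*0.9/0.008 + 4*0.8*0.9^2/0.008
S = sqrt(1404.0000)

37.4700 m


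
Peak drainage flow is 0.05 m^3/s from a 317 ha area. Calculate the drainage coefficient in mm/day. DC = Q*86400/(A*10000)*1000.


DC = Q * 86400 / (A * 10000) * 1000
DC = 0.05 * 86400 / (317 * 10000) * 1000
DC = 4320000.0000 / 3170000

1.3628 mm/day


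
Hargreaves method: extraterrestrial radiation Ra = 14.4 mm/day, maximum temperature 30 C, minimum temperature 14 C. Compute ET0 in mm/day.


Tmean = (Tmax + Tmin)/2 = (30 + 14)/2 = 22.0
ET0 = 0.0023 * 14.4 * (22.0 + 17.8) * sqrt(30 - 14)
ET0 = 0.0023 * 14.4 * 39.8 * 4.000000

5.2727 mm/day


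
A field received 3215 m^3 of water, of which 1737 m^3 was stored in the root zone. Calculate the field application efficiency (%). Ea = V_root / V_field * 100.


Ea = V_root / V_field * 100 = 1737 / 3215 * 100 = 54.0280%

54.0280 %


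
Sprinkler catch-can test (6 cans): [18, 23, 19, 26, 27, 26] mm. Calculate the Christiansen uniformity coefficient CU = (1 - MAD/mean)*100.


mean = 23.166667 mm
MAD = 3.166667 mm
CU = (1 - 3.166667/23.166667)*100

86.3309 %


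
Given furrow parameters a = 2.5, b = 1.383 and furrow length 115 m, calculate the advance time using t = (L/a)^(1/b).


t = (L/a)^(1/b)
t = (115/2.5)^(1/1.383)
t = 46.000000^(1/1.383)

15.9325 min


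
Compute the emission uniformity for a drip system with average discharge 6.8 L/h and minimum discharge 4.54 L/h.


EU = (q_min/q_avg)*100 = (4.54/6.8)*100 = 66.7647%

66.7647 %


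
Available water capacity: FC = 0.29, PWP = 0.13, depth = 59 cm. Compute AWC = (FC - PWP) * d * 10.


AWC = (FC - PWP) * d * 10
AWC = (0.29 - 0.13) * 59 * 10
AWC = 0.1600 * 59 * 10

94.4000 mm


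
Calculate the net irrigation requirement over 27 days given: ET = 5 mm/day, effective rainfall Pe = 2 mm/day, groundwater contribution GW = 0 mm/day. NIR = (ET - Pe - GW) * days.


Daily deficit = ET - Pe - GW = 5 - 2 - 0 = 3 mm/day
NIR = 3 * 27 = 81 mm

81.0000 mm


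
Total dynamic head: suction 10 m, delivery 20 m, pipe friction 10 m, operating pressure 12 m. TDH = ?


TDH = Hs + Hd + hf + Hp = 10 + 20 + 10 + 12 = 52

52 m


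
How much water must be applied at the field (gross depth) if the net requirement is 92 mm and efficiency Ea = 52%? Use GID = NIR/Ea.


Ea = 52% = 0.52
GID = NIR / Ea = 92 / 0.52 = 176.9231 mm

176.9231 mm


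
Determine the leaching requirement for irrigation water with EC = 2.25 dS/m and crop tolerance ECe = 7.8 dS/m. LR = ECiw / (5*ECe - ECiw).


LR = ECiw / (5*ECe - ECiw)
LR = 2.25 / (5*7.8 - 2.25)
LR = 2.25 / 36.7500

0.0612


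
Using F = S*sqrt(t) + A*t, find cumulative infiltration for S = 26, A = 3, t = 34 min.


F = S*sqrt(t) + A*t
F = 26*sqrt(34) + 3*34
F = 26*5.830952 + 102

253.6048 mm


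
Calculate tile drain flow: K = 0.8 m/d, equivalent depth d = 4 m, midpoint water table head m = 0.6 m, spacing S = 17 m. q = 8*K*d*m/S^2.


q = 8*K*d*m/S^2
q = 8*0.8*4*0.6/17^2
q = 15.3600 / 289

0.0531 m/d


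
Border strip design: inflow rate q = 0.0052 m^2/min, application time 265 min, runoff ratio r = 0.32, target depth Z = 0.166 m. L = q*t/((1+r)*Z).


L = q*t/((1+r)*Z)
L = 0.0052*265/((1+0.32)*0.166)
L = 1.378/0.21912

6.2888 m


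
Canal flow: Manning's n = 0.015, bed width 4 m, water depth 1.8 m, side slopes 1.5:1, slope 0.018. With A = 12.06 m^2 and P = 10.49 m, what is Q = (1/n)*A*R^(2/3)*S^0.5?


R = A/P = 12.06/10.49 = 1.149666
Q = (1/0.015) * 12.06 * 1.149666^(2/3) * 0.018^0.5

118.3787 m^3/s


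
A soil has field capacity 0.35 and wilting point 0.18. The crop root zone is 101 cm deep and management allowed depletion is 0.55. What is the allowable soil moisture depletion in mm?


SMD = (FC - PWP) * d * MAD * 10
SMD = (0.35 - 0.18) * 101 * 0.55 * 10
SMD = 0.1700 * 101 * 0.55 * 10

94.4350 mm


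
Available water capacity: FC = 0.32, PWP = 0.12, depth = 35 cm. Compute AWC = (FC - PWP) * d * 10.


AWC = (FC - PWP) * d * 10
AWC = (0.32 - 0.12) * 35 * 10
AWC = 0.2000 * 35 * 10

70.0000 mm


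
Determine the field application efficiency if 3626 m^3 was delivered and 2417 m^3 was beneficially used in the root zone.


Ea = V_root / V_field * 100 = 2417 / 3626 * 100 = 66.6575%

66.6575 %


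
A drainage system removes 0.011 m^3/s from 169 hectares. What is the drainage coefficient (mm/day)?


DC = Q * 86400 / (A * 10000) * 1000
DC = 0.011 * 86400 / (169 * 10000) * 1000
DC = 950400.0000 / 1690000

0.5624 mm/day


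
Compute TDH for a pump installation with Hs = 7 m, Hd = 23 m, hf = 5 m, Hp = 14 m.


TDH = Hs + Hd + hf + Hp = 7 + 23 + 5 + 14 = 49

49 m


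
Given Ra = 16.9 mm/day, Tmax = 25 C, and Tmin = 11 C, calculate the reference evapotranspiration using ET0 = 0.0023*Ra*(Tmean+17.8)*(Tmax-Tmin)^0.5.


Tmean = (Tmax + Tmin)/2 = (25 + 11)/2 = 18.0
ET0 = 0.0023 * 16.9 * (18.0 + 17.8) * sqrt(25 - 11)
ET0 = 0.0023 * 16.9 * 35.8 * 3.741657

5.2067 mm/day


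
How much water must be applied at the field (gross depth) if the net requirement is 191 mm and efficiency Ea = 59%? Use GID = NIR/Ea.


Ea = 59% = 0.59
GID = NIR / Ea = 191 / 0.59 = 323.7288 mm

323.7288 mm


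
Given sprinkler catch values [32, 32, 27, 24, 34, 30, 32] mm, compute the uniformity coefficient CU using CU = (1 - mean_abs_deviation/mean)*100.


mean = 30.142857 mm
MAD = 2.693878 mm
CU = (1 - 2.693878/30.142857)*100

91.0630 %


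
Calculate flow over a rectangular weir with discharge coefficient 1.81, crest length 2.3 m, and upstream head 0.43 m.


Q = C * L * H^(3/2) = 1.81 * 2.3 * 0.43^1.5 = 1.81 * 2.3 * 0.281970

1.1738 m^3/s


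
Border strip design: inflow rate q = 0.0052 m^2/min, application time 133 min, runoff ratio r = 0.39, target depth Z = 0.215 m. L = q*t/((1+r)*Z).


L = q*t/((1+r)*Z)
L = 0.0052*133/((1+0.39)*0.215)
L = 0.6916/0.29885

2.3142 m


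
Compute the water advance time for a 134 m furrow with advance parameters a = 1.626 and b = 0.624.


t = (L/a)^(1/b)
t = (134/1.626)^(1/0.624)
t = 82.410824^(1/0.624)

1176.2174 min


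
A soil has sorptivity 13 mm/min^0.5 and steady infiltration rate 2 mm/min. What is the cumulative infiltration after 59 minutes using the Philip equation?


F = S*sqrt(t) + A*t
F = 13*sqrt(59) + 2*59
F = 13*7.681146 + 118

217.8549 mm


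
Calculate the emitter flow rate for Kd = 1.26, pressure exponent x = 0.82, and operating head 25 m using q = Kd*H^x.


q = Kd * H^x = 1.26 * 25^0.82 = 1.26 * 14.005893

17.6474 L/h


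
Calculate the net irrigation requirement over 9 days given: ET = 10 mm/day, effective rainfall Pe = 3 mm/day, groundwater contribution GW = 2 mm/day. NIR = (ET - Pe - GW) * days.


Daily deficit = ET - Pe - GW = 10 - 3 - 2 = 5 mm/day
NIR = 5 * 9 = 45 mm

45.0000 mm


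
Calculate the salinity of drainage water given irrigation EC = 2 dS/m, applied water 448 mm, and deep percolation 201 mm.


EC_dw = EC_iw * D_iw / D_dw
EC_dw = 2 * 448 / 201
EC_dw = 896 / 201

4.4577 dS/m


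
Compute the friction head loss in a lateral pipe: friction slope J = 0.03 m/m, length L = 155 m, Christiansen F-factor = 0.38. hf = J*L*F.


hf = J * L * F = 0.03 * 155 * 0.38 = 1.7670 m

1.7670 m


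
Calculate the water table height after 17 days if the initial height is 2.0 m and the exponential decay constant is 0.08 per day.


m = m0 * exp(-k*t)
m = 2.0 * exp(-0.08 * 17)
m = 2.0 * exp(-1.3600)

0.5133 m


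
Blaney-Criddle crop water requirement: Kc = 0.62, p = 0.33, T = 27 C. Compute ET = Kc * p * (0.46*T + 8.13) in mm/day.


ET = Kc * p * (0.46*T + 8.13)
ET = 0.62 * 0.33 * (0.46*27 + 8.13)
ET = 0.62 * 0.33 * 20.5500

4.2045 mm/day


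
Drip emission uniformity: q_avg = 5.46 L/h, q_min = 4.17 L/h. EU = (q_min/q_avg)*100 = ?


EU = (q_min/q_avg)*100 = (4.17/5.46)*100 = 76.3736%

76.3736 %


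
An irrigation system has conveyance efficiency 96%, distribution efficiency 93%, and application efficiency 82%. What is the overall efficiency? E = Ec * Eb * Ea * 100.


Ec = 0.96, Eb = 0.93, Ea = 0.82
E = 0.96 * 0.93 * 0.82 * 100 = 73.2096%

73.2096 %


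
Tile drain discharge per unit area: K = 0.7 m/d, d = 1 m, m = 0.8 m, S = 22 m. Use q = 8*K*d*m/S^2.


q = 8*K*d*m/S^2
q = 8*0.7*1*0.8/22^2
q = 4.4800 / 484

0.0093 m/d


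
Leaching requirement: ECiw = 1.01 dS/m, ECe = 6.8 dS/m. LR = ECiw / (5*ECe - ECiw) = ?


LR = ECiw / (5*ECe - ECiw)
LR = 1.01 / (5*6.8 - 1.01)
LR = 1.01 / 32.9900

0.0306


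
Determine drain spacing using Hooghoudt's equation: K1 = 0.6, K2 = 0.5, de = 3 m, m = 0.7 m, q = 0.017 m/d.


S^2 = 8*K2*de*m/q + 4*K1*m^2/q
S^2 = 8*0.5*3*0.7/0.017 + 4*0.6*0.7^2/0.017
S = sqrt(563.2941)

23.7338 m


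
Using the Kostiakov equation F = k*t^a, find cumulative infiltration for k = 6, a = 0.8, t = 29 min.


F = k * t^a = 6 * 29^0.8
F = 6 * 14.788305

88.7298 mm


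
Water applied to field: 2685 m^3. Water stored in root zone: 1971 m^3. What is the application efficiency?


Ea = V_root / V_field * 100 = 1971 / 2685 * 100 = 73.4078%

73.4078 %


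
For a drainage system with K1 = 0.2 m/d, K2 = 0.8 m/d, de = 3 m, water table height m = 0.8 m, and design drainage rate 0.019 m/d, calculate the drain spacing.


S^2 = 8*K2*de*m/q + 4*K1*m^2/q
S^2 = 8*0.8*3*0.8/0.019 + 4*0.2*0.8^2/0.019
S = sqrt(835.3684)

28.9027 m


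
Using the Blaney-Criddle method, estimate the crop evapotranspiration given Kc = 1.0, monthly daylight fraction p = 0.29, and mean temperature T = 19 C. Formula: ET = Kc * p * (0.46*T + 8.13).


ET = Kc * p * (0.46*T + 8.13)
ET = 1.0 * 0.29 * (0.46*19 + 8.13)
ET = 1.0 * 0.29 * 16.8700

4.8923 mm/day


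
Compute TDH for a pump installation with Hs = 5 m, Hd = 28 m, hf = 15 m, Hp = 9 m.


TDH = Hs + Hd + hf + Hp = 5 + 28 + 15 + 9 = 57

57 m


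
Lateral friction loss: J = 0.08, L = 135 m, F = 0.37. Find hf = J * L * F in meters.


hf = J * L * F = 0.08 * 135 * 0.37 = 3.9960 m

3.9960 m


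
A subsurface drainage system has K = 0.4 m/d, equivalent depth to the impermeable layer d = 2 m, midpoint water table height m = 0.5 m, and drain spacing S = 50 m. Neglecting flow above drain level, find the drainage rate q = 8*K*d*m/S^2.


q = 8*K*d*m/S^2
q = 8*0.4*2*0.5/50^2
q = 3.2000 / 2500

0.0013 m/d


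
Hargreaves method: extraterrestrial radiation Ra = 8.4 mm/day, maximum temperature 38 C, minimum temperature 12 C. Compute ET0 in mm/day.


Tmean = (Tmax + Tmin)/2 = (38 + 12)/2 = 25.0
ET0 = 0.0023 * 8.4 * (25.0 + 17.8) * sqrt(38 - 12)
ET0 = 0.0023 * 8.4 * 42.8 * 5.099020

4.2164 mm/day


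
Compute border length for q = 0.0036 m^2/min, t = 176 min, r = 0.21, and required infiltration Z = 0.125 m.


L = q*t/((1+r)*Z)
L = 0.0036*176/((1+0.21)*0.125)
L = 0.6336/0.15125

4.1891 m


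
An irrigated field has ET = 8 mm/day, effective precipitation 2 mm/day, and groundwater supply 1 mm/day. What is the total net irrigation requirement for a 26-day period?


Daily deficit = ET - Pe - GW = 8 - 2 - 1 = 5 mm/day
NIR = 5 * 26 = 130 mm

130.0000 mm


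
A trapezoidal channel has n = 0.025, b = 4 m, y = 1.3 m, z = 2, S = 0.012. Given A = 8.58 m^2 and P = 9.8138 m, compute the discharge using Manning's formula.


R = A/P = 8.58/9.8138 = 0.874279
Q = (1/0.025) * 8.58 * 0.874279^(2/3) * 0.012^0.5

34.3746 m^3/s


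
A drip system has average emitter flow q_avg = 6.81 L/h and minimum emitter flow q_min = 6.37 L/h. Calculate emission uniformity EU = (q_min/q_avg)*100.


EU = (q_min/q_avg)*100 = (6.37/6.81)*100 = 93.5389%

93.5389 %


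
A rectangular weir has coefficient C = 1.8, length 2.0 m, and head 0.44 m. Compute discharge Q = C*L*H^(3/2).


Q = C * L * H^(3/2) = 1.8 * 2.0 * 0.44^1.5 = 1.8 * 2.0 * 0.291863

1.0507 m^3/s


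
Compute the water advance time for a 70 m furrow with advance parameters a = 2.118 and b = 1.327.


t = (L/a)^(1/b)
t = (70/2.118)^(1/1.327)
t = 33.050047^(1/1.327)

13.9578 min


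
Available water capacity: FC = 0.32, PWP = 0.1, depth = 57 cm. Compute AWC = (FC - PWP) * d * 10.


AWC = (FC - PWP) * d * 10
AWC = (0.32 - 0.1) * 57 * 10
AWC = 0.2200 * 57 * 10

125.4000 mm


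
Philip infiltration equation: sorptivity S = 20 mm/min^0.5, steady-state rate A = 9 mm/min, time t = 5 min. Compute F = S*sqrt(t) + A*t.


F = S*sqrt(t) + A*t
F = 20*sqrt(5) + 9*5
F = 20*2.236068 + 45

89.7214 mm


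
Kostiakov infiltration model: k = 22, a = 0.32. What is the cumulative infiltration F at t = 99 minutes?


F = k * t^a = 22 * 99^0.32
F = 22 * 4.351142

95.7251 mm


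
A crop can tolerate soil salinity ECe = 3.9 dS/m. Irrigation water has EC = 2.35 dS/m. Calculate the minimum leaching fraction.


LR = ECiw / (5*ECe - ECiw)
LR = 2.35 / (5*3.9 - 2.35)
LR = 2.35 / 17.1500

0.1370


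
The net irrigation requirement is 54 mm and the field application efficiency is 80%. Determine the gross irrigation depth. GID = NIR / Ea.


Ea = 80% = 0.8
GID = NIR / Ea = 54 / 0.8 = 67.5000 mm

67.5000 mm


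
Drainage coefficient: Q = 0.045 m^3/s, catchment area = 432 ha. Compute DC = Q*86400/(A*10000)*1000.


DC = Q * 86400 / (A * 10000) * 1000
DC = 0.045 * 86400 / (432 * 10000) * 1000
DC = 3888000.0000 / 4320000

0.9000 mm/day


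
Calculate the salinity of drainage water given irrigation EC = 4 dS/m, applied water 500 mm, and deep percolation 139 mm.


EC_dw = EC_iw * D_iw / D_dw
EC_dw = 4 * 500 / 139
EC_dw = 2000 / 139

14.3885 dS/m


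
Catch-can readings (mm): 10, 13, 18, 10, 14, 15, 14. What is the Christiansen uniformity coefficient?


mean = 13.428571 mm
MAD = 2.081633 mm
CU = (1 - 2.081633/13.428571)*100

84.4985 %


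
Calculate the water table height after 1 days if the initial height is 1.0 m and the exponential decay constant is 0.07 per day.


m = m0 * exp(-k*t)
m = 1.0 * exp(-0.07 * 1)
m = 1.0 * exp(-0.0700)

0.9324 m


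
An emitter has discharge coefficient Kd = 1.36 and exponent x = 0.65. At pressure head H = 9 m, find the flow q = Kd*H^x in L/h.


q = Kd * H^x = 1.36 * 9^0.65 = 1.36 * 4.171168

5.6728 L/h


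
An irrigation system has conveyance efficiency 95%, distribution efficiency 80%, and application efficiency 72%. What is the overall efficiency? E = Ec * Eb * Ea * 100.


Ec = 0.95, Eb = 0.8, Ea = 0.72
E = 0.95 * 0.8 * 0.72 * 100 = 54.7200%

54.7200 %


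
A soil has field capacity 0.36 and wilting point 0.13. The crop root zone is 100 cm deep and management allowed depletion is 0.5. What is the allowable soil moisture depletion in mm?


SMD = (FC - PWP) * d * MAD * 10
SMD = (0.36 - 0.13) * 100 * 0.5 * 10
SMD = 0.2300 * 100 * 0.5 * 10

115.0000 mm


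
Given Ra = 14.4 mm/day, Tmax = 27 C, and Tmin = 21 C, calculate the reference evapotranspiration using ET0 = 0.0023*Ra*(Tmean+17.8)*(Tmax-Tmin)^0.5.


Tmean = (Tmax + Tmin)/2 = (27 + 21)/2 = 24.0
ET0 = 0.0023 * 14.4 * (24.0 + 17.8) * sqrt(27 - 21)
ET0 = 0.0023 * 14.4 * 41.8 * 2.449490

3.3911 mm/day


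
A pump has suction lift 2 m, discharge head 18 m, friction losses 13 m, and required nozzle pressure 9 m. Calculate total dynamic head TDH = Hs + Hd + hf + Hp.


TDH = Hs + Hd + hf + Hp = 2 + 18 + 13 + 9 = 42

42 m


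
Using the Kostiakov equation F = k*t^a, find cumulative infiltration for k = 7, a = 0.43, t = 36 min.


F = k * t^a = 7 * 36^0.43
F = 7 * 4.668852

32.6820 mm


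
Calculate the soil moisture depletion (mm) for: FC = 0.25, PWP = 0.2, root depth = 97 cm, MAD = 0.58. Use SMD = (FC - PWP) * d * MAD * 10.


SMD = (FC - PWP) * d * MAD * 10
SMD = (0.25 - 0.2) * 97 * 0.58 * 10
SMD = 0.0500 * 97 * 0.58 * 10

28.1300 mm


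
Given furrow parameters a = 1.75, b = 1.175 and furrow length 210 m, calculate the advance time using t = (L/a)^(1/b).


t = (L/a)^(1/b)
t = (210/1.75)^(1/1.175)
t = 120.000000^(1/1.175)

58.8188 min


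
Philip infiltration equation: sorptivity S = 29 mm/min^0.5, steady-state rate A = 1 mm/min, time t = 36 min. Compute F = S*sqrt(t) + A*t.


F = S*sqrt(t) + A*t
F = 29*sqrt(36) + 1*36
F = 29*6.000000 + 36

210.0000 mm


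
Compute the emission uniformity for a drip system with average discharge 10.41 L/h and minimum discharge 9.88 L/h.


EU = (q_min/q_avg)*100 = (9.88/10.41)*100 = 94.9087%

94.9087 %


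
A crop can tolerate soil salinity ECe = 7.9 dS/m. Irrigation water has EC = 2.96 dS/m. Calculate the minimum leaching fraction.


LR = ECiw / (5*ECe - ECiw)
LR = 2.96 / (5*7.9 - 2.96)
LR = 2.96 / 36.5400

0.0810


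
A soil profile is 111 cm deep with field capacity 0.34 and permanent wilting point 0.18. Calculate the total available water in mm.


AWC = (FC - PWP) * d * 10
AWC = (0.34 - 0.18) * 111 * 10
AWC = 0.1600 * 111 * 10

177.6000 mm


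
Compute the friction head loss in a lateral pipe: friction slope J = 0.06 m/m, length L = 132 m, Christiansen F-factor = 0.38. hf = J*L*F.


hf = J * L * F = 0.06 * 132 * 0.38 = 3.0096 m

3.0096 m


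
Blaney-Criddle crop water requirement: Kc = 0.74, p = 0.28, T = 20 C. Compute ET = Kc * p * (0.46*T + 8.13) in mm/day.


ET = Kc * p * (0.46*T + 8.13)
ET = 0.74 * 0.28 * (0.46*20 + 8.13)
ET = 0.74 * 0.28 * 17.3300

3.5908 mm/day


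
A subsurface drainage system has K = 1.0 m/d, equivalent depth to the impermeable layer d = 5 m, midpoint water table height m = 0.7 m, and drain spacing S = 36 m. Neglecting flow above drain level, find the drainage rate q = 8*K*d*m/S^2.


q = 8*K*d*m/S^2
q = 8*1.0*5*0.7/36^2
q = 28.0000 / 1296

0.0216 m/d


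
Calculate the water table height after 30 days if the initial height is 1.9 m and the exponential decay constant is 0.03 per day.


m = m0 * exp(-k*t)
m = 1.9 * exp(-0.03 * 30)
m = 1.9 * exp(-0.9000)

0.7725 m


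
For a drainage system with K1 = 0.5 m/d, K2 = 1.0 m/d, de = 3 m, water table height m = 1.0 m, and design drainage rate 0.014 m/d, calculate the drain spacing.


S^2 = 8*K2*de*m/q + 4*K1*m^2/q
S^2 = 8*1.0*3*1.0/0.014 + 4*0.5*1.0^2/0.014
S = sqrt(1857.1429)

43.0946 m


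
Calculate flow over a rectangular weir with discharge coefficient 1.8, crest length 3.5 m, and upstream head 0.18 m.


Q = C * L * H^(3/2) = 1.8 * 3.5 * 0.18^1.5 = 1.8 * 3.5 * 0.076368

0.4811 m^3/s


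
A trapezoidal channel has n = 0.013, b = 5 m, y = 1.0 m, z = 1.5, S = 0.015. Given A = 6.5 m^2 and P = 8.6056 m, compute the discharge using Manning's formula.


R = A/P = 6.5/8.6056 = 0.755322
Q = (1/0.013) * 6.5 * 0.755322^(2/3) * 0.015^0.5

50.7891 m^3/s


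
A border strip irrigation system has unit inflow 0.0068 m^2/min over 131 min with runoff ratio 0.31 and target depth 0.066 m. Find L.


L = q*t/((1+r)*Z)
L = 0.0068*131/((1+0.31)*0.066)
L = 0.8908/0.08646

10.3030 m


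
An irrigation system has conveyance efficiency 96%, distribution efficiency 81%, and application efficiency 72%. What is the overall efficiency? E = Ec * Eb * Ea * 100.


Ec = 0.96, Eb = 0.81, Ea = 0.72
E = 0.96 * 0.81 * 0.72 * 100 = 55.9872%

55.9872 %


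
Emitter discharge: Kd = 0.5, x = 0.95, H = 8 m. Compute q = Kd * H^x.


q = Kd * H^x = 0.5 * 8^0.95 = 0.5 * 7.210004

3.6050 L/h


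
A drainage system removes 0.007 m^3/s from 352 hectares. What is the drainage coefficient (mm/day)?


DC = Q * 86400 / (A * 10000) * 1000
DC = 0.007 * 86400 / (352 * 10000) * 1000
DC = 604800.0000 / 3520000

0.1718 mm/day


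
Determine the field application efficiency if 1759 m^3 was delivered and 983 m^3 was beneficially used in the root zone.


Ea = V_root / V_field * 100 = 983 / 1759 * 100 = 55.8840%

55.8840 %


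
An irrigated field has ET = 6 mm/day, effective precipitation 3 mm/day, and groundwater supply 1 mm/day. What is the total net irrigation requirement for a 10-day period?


Daily deficit = ET - Pe - GW = 6 - 3 - 1 = 2 mm/day
NIR = 2 * 10 = 20 mm

20.0000 mm


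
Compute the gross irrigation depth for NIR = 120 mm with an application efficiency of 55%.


Ea = 55% = 0.55
GID = NIR / Ea = 120 / 0.55 = 218.1818 mm

218.1818 mm


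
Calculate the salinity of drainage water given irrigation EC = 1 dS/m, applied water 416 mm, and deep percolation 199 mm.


EC_dw = EC_iw * D_iw / D_dw
EC_dw = 1 * 416 / 199
EC_dw = 416 / 199

2.0905 dS/m


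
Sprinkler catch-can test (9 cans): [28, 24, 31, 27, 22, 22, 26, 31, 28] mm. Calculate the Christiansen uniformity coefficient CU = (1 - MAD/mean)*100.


mean = 26.555556 mm
MAD = 2.716049 mm
CU = (1 - 2.716049/26.555556)*100

89.7722 %


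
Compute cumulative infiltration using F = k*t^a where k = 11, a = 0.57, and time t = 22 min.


F = k * t^a = 11 * 22^0.57
F = 11 * 5.823458

64.0580 mm


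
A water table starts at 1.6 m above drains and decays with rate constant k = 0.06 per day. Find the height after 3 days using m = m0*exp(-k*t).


m = m0 * exp(-k*t)
m = 1.6 * exp(-0.06 * 3)
m = 1.6 * exp(-0.1800)

1.3364 m
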